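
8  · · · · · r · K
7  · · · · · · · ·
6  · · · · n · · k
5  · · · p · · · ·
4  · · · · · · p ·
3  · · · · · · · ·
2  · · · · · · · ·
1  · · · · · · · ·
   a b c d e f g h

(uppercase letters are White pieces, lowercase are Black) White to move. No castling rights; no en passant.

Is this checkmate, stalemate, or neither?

checkmate

White to move; white king on h8.
In check: yes, from the black rook on f8.
King squares — g7: attacked by Ne6; h7: attacked by Kh6; g8: attacked by Rf8.
Legal moves for White: none.
In check with no legal moves → checkmate.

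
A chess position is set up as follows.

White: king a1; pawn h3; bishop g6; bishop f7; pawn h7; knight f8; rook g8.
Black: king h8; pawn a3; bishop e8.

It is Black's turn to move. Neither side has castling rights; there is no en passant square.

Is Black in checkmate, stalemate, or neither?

Black to move; black king on h8.
In check: yes, from the white rook on g8.
King squares — g7: attacked by Rg8; h7: attacked by Bg6; g8: attacked by Bf7.
Legal moves for Black: none.
In check with no legal moves → checkmate.

checkmate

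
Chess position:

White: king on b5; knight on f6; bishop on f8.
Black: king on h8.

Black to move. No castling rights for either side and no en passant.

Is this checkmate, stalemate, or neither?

Black to move; black king on h8.
In check: no.
King squares — g7: attacked by Bf8; h7: attacked by Nf6; g8: attacked by Nf6.
Legal moves for Black: none.
Not in check and no legal moves → stalemate.

stalemate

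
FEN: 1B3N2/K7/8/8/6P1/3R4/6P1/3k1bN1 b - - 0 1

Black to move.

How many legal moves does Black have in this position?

Black to move; king on d1.
In check: yes, from the white rook on d3.
Legal moves: Kc2, Ke1, Kc1, Bxd3.
Count: 4.

4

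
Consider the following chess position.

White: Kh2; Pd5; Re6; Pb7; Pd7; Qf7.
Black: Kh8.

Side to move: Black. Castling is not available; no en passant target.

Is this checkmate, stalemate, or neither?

Black to move; black king on h8.
In check: no.
King squares — g7: attacked by Qf7; h7: attacked by Qf7; g8: attacked by Qf7.
Legal moves for Black: none.
Not in check and no legal moves → stalemate.

stalemate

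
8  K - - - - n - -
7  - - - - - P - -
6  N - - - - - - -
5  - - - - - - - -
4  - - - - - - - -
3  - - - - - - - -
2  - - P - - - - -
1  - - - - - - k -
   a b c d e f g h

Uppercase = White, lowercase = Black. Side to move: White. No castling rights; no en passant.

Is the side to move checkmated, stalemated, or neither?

neither

White to move; white king on a8.
In check: no.
Legal moves for White: Kb8, Kb7, Ka7, Nb8, Nc7, Nc5, Nb4, c3, c4.
White has 9 legal moves and is not in check → neither.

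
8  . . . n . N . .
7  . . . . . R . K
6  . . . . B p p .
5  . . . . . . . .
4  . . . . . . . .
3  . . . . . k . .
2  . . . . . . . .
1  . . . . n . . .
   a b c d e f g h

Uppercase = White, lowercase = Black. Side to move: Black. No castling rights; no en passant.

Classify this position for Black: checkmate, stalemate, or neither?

neither

Black to move; black king on f3.
In check: no.
Legal moves for Black: Nxf7, Nb7, Nxe6, Nc6, Kf4, Ke4, Kg3, Ke3, Kg2, Kf2, Ke2, Nd3, Ng2, Nc2, g5, f5.
Black has 16 legal moves and is not in check → neither.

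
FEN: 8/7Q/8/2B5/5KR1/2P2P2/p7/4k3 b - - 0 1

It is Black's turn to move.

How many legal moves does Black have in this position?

8

Black to move; king on e1.
In check: no.
Legal moves: Ke2, Kd2, Kf1, Kd1, a1=Q, a1=R, a1=B, a1=N.
Count: 8.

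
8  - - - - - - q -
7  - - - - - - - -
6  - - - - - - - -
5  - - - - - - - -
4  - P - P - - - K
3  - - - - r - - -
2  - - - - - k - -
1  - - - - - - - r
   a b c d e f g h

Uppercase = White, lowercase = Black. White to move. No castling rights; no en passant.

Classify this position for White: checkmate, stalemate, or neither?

White to move; white king on h4.
In check: yes, from the black rook on h1.
King squares — g3: attacked by Kf2; h3: attacked by Rh1; g4: attacked by Qg8; g5: attacked by Qg8; h5: attacked by Rh1.
Legal moves for White: none.
In check with no legal moves → checkmate.

checkmate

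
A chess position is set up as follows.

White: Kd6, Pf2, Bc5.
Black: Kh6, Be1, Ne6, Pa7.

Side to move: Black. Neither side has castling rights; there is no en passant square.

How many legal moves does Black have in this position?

20

Black to move; king on h6.
In check: no.
Legal moves: Kh7, Kg7, Kg6, Kh5, Kg5, Nf8, Nd8, Ng7, Nc7, Ng5, Nxc5, Nf4, Nd4, Ba5, Bb4, Bc3, Bxf2, Bd2, a6, a5.
Count: 20.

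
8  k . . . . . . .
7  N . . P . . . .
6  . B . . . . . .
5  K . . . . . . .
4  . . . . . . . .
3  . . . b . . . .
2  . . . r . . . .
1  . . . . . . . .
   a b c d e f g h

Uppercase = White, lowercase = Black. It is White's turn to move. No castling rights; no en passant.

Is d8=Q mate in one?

After d8=Q: black king on a8; in check: yes, from the white queen on d8.
Black has 1 legal reply: Kb7.
In check but a legal move exists → not checkmate.

no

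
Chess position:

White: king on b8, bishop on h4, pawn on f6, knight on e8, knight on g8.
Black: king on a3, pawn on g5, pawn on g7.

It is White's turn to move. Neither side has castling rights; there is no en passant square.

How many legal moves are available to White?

White to move; king on b8.
In check: no.
Legal moves: Ne7, Nh6, Nxg7, Nc7, Nd6, Kc8, Ka8, Kc7, Kb7, Ka7, Bxg5, Bg3, Bf2, Be1, fxg7, f7.
Count: 16.

16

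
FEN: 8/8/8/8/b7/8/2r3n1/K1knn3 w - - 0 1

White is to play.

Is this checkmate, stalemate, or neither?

stalemate

White to move; white king on a1.
In check: no.
King squares — b1: attacked by Kc1; a2: attacked by Rc2; b2: attacked by Kc1.
Legal moves for White: none.
Not in check and no legal moves → stalemate.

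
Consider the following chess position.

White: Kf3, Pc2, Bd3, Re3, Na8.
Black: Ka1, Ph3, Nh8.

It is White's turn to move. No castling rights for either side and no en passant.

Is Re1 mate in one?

no

After Re1: black king on a1; in check: yes, from the white rook on e1.
Black has 2 legal replies: Kb2, Ka2.
In check but a legal move exists → not checkmate.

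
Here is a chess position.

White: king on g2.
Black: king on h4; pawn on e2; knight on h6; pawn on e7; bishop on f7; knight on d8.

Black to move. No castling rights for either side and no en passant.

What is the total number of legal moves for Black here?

Black to move; king on h4.
In check: no.
Legal moves: Nb7, Ne6, Nc6, Bg8, Be8, Bg6, Be6, Bh5, Bd5+, Bc4, Bb3, Ba2, Ng8, Nf5, Ng4, Kh5, Kg5, Kg4, e6, e1=Q, e1=R, e1=B, e1=N+, e5.
Count: 24.

24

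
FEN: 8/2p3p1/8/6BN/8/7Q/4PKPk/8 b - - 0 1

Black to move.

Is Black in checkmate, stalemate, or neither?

checkmate

Black to move; black king on h2.
In check: yes, from the white queen on h3.
King squares — g1: attacked by Kf2; h1: attacked by Qh3; g2: attacked by Kf2; g3: attacked by Kf2; h3: attacked by Pg2.
Legal moves for Black: none.
In check with no legal moves → checkmate.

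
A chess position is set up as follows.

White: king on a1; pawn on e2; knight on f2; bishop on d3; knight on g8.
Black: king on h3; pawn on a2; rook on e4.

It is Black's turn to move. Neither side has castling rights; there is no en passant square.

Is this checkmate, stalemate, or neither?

Black to move; black king on h3.
In check: yes, from the white knight on f2.
Legal moves for Black: Kh4, Kg3, Kh2, Kg2.
Black is in check but has 4 legal moves → neither.

neither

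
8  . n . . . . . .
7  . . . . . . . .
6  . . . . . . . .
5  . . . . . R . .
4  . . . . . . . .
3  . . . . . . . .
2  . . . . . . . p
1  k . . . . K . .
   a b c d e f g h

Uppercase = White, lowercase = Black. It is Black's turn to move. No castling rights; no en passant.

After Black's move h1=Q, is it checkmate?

no

After h1=Q: white king on f1; in check: yes, from the black queen on h1.
White has 2 legal replies: Kf2, Ke2.
In check but a legal move exists → not checkmate.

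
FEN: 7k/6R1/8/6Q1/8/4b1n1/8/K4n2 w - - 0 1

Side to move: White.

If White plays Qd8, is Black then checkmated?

no

After Qd8: black king on h8; in check: yes, from the white queen on d8.
Black has 1 legal reply: Kxg7.
In check but a legal move exists → not checkmate.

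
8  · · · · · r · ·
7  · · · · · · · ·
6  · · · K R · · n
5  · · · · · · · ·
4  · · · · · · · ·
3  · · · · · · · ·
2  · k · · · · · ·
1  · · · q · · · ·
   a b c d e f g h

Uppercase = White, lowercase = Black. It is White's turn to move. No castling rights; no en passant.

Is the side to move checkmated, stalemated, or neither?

White to move; white king on d6.
In check: yes, from the black queen on d1.
King squares — c5: available; d5: attacked by Qd1; e5: available; c6: available; e6: own rook; c7: available; d7: attacked by Qd1; e7: available.
Legal moves for White: Ke7, Kc7, Kc6, Ke5, Kc5.
White is in check but has 5 legal moves → neither.

neither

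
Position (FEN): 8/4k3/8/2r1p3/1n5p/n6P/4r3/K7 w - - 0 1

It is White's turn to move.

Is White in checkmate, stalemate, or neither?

stalemate

White to move; white king on a1.
In check: no.
King squares — b1: attacked by Na3; a2: attacked by Re2; b2: attacked by Re2.
Legal moves for White: none.
Not in check and no legal moves → stalemate.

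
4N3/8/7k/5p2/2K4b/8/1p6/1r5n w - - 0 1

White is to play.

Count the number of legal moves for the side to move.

White to move; king on c4.
In check: no.
Legal moves: Ng7, Nc7, Nf6, Nd6, Kd5, Kc5, Kb5, Kd4, Kb4, Kd3, Kc3, Kb3.
Count: 12.

12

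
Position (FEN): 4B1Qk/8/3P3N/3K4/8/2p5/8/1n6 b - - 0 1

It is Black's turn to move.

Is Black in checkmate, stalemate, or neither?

checkmate

Black to move; black king on h8.
In check: yes, from the white queen on g8.
King squares — g7: attacked by Qg8; h7: attacked by Qg8; g8: attacked by Nh6.
Legal moves for Black: none.
In check with no legal moves → checkmate.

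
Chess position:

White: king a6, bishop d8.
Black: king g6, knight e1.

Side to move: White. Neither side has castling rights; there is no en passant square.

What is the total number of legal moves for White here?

12

White to move; king on a6.
In check: no.
Legal moves: Be7, Bc7, Bf6, Bb6, Bg5, Ba5, Bh4, Kb7, Ka7, Kb6, Kb5, Ka5.
Count: 12.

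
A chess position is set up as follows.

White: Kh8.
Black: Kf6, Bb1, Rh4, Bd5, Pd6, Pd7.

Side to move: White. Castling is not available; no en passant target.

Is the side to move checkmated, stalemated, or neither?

White to move; white king on h8.
In check: yes, from the black rook on h4.
King squares — g7: attacked by Kf6; h7: attacked by Bb1; g8: attacked by Bd5.
Legal moves for White: none.
In check with no legal moves → checkmate.

checkmate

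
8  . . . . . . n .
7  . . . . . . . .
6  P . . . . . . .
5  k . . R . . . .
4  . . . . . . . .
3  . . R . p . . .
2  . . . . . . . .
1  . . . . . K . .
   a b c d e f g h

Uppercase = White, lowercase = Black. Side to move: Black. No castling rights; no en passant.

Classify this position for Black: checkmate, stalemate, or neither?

neither

Black to move; black king on a5.
In check: yes, from the white rook on d5.
King squares — a4: available; b4: available; b5: attacked by Rd5; a6: available; b6: available.
Legal moves for Black: Kb6, Kxa6, Kb4, Ka4.
Black is in check but has 4 legal moves → neither.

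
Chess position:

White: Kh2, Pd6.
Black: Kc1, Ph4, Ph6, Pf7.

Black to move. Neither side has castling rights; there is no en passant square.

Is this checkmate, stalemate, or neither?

Black to move; black king on c1.
In check: no.
Legal moves for Black: Kd2, Kc2, Kb2, Kd1, Kb1, f6, h5, h3, f5.
Black has 9 legal moves and is not in check → neither.

neither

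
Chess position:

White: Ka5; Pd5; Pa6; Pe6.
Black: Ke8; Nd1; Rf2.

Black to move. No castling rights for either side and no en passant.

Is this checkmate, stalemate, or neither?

neither

Black to move; black king on e8.
In check: no.
Legal moves for Black include: Kf8, Kd8, Ke7, Rf8, Rf7, Rf6, Rf5, Rf4, Rf3, Rh2, Rg2, Re2, Rd2, Rc2, Rb2, Ra2+, Rf1, Ne3, ... (list truncated; more exist).
Black has legal moves and is not in check → neither.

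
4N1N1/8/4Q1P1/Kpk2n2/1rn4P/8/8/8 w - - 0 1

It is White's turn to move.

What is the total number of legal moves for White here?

White to move; king on a5.
In check: yes, from the black knight on c4.
Legal moves: Ka6, Qxc4+.
Count: 2.

2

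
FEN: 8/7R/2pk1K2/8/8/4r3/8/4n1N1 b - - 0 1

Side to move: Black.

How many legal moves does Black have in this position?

Black to move; king on d6.
In check: no.
Legal moves: Kd5, Kc5, Re8, Re7, Re6+, Re5, Re4, Rh3, Rg3, Rf3+, Rd3, Rc3, Rb3, Ra3, Re2, Nf3, Nd3, Ng2, Nc2, c5.
Count: 20.

20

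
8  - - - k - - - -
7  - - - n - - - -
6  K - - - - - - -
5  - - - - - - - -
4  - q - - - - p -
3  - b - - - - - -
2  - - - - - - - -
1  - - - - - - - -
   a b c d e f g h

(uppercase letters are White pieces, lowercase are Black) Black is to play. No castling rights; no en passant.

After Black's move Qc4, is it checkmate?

no

After Qc4: white king on a6; in check: yes, from the black queen on c4.
White has 3 legal replies: Kb7, Ka7, Ka5.
In check but a legal move exists → not checkmate.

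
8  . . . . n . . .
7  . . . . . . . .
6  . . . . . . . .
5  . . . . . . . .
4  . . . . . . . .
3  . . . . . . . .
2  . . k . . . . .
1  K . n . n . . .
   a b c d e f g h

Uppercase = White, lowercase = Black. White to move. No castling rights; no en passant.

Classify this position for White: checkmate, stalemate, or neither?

White to move; white king on a1.
In check: no.
King squares — b1: attacked by Kc2; a2: attacked by Nc1; b2: attacked by Kc2.
Legal moves for White: none.
Not in check and no legal moves → stalemate.

stalemate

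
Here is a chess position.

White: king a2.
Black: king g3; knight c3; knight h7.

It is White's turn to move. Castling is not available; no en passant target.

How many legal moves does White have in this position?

White to move; king on a2.
In check: yes, from the black knight on c3.
Legal moves: Kb3, Ka3, Kb2, Ka1.
Count: 4.

4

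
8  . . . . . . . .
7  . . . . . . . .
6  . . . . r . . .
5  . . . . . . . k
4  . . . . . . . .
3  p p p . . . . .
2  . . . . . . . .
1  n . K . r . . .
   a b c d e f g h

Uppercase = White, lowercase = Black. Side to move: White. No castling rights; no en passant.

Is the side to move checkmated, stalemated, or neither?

White to move; white king on c1.
In check: yes, from the black rook on e1.
King squares — b1: attacked by Re1; d1: attacked by Re1; b2: attacked by Pa3; c2: attacked by Na1; d2: attacked by Pc3.
Legal moves for White: none.
In check with no legal moves → checkmate.

checkmate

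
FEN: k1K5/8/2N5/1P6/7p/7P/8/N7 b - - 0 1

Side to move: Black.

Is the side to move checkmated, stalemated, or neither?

stalemate

Black to move; black king on a8.
In check: no.
King squares — a7: attacked by Nc6; b7: attacked by Kc8; b8: attacked by Nc6.
Legal moves for Black: none.
Not in check and no legal moves → stalemate.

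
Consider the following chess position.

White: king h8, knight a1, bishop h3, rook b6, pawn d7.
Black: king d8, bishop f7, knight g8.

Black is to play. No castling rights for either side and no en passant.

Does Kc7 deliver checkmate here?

After Kc7: white king on h8; in check: no.
White is not in check, so this cannot be checkmate.

no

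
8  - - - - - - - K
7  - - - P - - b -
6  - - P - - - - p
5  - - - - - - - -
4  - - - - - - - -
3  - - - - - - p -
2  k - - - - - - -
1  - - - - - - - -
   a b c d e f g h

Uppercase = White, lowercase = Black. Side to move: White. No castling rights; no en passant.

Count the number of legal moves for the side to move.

3

White to move; king on h8.
In check: yes, from the black bishop on g7.
Legal moves: Kg8, Kh7, Kxg7.
Count: 3.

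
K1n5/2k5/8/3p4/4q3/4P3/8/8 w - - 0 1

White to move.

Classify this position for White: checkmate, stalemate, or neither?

stalemate

White to move; white king on a8.
In check: no.
King squares — a7: attacked by Nc8; b7: attacked by Kc7; b8: attacked by Kc7.
Legal moves for White: none.
Not in check and no legal moves → stalemate.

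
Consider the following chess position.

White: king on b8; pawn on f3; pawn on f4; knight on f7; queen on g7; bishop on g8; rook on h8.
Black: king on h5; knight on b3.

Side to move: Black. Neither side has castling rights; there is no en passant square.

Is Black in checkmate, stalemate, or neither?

checkmate

Black to move; black king on h5.
In check: yes, from the white rook on h8.
King squares — g4: attacked by Pf3; h4: attacked by Rh8; g5: attacked by Pf4; g6: attacked by Qg7; h6: attacked by Nf7.
Legal moves for Black: none.
In check with no legal moves → checkmate.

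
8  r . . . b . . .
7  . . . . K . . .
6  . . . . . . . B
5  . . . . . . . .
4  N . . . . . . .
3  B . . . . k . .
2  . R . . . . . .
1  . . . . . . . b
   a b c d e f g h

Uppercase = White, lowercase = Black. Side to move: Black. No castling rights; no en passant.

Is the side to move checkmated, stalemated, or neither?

neither

Black to move; black king on f3.
In check: no.
Legal moves for Black: Bf7, Bd7, Bg6, Bc6, Bh5, Bb5, Bxa4, Rd8, Rc8, Rb8, Ra7+, Ra6, Ra5, Rxa4, Kg4, Ke4, Kg3, Bg2.
Black has 18 legal moves and is not in check → neither.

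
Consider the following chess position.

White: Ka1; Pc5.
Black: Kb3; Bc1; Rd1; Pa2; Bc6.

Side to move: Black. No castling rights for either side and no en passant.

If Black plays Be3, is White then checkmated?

After Be3: white king on a1; in check: yes, from the black rook on d1.
King squares — b1: attacked by Rd1; a2: attacked by Kb3; b2: attacked by Kb3.
White has no legal moves → checkmate.

yes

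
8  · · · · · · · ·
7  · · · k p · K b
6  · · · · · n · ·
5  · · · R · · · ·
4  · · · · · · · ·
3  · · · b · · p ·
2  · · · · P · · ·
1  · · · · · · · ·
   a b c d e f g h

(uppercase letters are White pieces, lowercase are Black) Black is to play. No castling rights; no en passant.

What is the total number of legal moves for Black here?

6

Black to move; king on d7.
In check: yes, from the white rook on d5.
Legal moves: Ke8, Kc8, Kc7, Ke6, Kc6, Nxd5.
Count: 6.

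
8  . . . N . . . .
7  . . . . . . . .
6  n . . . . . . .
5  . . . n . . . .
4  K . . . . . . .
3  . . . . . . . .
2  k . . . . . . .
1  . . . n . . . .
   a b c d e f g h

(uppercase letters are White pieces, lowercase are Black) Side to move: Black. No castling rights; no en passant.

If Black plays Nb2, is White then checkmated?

no

After Nb2: white king on a4; in check: yes, from the black knight on b2.
White has 2 legal replies: Kb5, Ka5.
In check but a legal move exists → not checkmate.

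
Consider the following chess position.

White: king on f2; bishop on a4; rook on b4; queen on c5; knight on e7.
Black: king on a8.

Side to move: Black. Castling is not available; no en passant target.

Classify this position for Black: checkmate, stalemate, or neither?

stalemate

Black to move; black king on a8.
In check: no.
King squares — a7: attacked by Qc5; b7: attacked by Rb4; b8: attacked by Rb4.
Legal moves for Black: none.
Not in check and no legal moves → stalemate.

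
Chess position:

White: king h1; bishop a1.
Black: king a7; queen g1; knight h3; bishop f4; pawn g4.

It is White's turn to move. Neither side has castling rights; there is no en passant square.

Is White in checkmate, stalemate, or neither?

checkmate

White to move; white king on h1.
In check: yes, from the black queen on g1.
King squares — g1: attacked by Nh3; g2: attacked by Qg1; h2: attacked by Qg1.
Legal moves for White: none.
In check with no legal moves → checkmate.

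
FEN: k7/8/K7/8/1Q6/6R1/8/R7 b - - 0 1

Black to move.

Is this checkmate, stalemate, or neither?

Black to move; black king on a8.
In check: no.
King squares — a7: attacked by Ka6; b7: attacked by Qb4; b8: attacked by Qb4.
Legal moves for Black: none.
Not in check and no legal moves → stalemate.

stalemate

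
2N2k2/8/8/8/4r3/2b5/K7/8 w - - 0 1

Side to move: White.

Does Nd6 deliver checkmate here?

no

After Nd6: black king on f8; in check: no.
Black is not in check, so this cannot be checkmate.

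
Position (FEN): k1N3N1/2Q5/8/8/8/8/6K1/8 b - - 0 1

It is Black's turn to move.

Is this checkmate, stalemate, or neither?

stalemate

Black to move; black king on a8.
In check: no.
King squares — a7: attacked by Qc7; b7: attacked by Qc7; b8: attacked by Qc7.
Legal moves for Black: none.
Not in check and no legal moves → stalemate.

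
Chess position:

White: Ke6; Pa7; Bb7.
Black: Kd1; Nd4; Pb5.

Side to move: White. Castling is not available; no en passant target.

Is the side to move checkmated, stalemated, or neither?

neither

White to move; white king on e6.
In check: yes, from the black knight on d4.
Legal moves for White: Kf7, Ke7, Kd7, Kf6, Kd6, Ke5, Kd5.
White is in check but has 7 legal moves → neither.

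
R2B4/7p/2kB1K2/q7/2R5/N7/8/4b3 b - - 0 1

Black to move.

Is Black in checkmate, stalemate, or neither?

Black to move; black king on c6.
In check: yes, from the white rook on c4.
King squares — b5: attacked by Na3; c5: attacked by Rc4; d5: available; b6: attacked by Bd8; d6: available; b7: available; c7: attacked by Rc4; d7: available.
Legal moves for Black: Kd7, Kb7, Kxd6, Kd5, Qc5.
Black is in check but has 5 legal moves → neither.

neither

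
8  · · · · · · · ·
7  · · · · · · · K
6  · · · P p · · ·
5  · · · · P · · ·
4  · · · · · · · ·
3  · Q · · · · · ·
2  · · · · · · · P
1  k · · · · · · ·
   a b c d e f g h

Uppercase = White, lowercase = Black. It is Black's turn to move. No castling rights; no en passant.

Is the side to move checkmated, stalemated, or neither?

Black to move; black king on a1.
In check: no.
King squares — b1: attacked by Qb3; a2: attacked by Qb3; b2: attacked by Qb3.
Legal moves for Black: none.
Not in check and no legal moves → stalemate.

stalemate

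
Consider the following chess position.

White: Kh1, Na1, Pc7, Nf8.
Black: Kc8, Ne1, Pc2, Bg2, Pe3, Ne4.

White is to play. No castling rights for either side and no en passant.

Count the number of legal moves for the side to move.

White to move; king on h1.
In check: yes, from the black bishop on g2.
Legal moves: Kh2, Kg1.
Count: 2.

2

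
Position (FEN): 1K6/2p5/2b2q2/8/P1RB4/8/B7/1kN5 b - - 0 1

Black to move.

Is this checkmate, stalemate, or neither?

Black to move; black king on b1.
In check: yes, from the white bishop on a2.
King squares — a1: attacked by Bd4; c1: attacked by Rc4; a2: attacked by Nc1; b2: attacked by Bd4; c2: attacked by Rc4.
Legal moves for Black: none.
In check with no legal moves → checkmate.

checkmate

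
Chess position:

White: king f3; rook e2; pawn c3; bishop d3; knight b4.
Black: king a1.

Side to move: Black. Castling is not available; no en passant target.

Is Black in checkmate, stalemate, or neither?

stalemate

Black to move; black king on a1.
In check: no.
King squares — b1: attacked by Bd3; a2: attacked by Re2; b2: attacked by Re2.
Legal moves for Black: none.
Not in check and no legal moves → stalemate.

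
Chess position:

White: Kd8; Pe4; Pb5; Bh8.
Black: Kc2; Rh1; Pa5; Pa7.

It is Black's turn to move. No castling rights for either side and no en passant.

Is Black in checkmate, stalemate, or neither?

neither

Black to move; black king on c2.
In check: no.
Legal moves for Black include: Kd3, Kb3, Kd2, Kd1, Kc1, Kb1, Rxh8+, Rh7, Rh6, Rh5, Rh4, Rh3, Rh2, Rg1, Rf1, Re1, Rd1+, Rc1, ... (list truncated; more exist).
Black has legal moves and is not in check → neither.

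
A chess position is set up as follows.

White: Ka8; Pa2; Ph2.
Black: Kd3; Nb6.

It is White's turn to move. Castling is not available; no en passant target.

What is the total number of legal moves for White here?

White to move; king on a8.
In check: yes, from the black knight on b6.
Legal moves: Kb8, Kb7, Ka7.
Count: 3.

3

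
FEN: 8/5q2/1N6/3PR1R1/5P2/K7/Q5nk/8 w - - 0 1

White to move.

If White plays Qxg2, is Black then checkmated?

After Qxg2: black king on h2; in check: yes, from the white queen on g2.
King squares — g1: attacked by Qg2; h1: attacked by Qg2; g2: attacked by Rg5; g3: attacked by Qg2; h3: attacked by Qg2.
Black has no legal moves → checkmate.

yes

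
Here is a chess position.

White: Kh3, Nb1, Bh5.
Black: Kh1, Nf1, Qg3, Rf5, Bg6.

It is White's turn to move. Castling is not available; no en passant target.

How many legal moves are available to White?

0

White to move; king on h3.
In check: yes, from the black queen on g3.
Legal moves: none.
Count: 0.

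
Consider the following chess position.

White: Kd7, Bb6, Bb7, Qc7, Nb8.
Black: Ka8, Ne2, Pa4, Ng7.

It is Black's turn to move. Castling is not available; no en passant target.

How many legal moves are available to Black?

0

Black to move; king on a8.
In check: yes, from the white bishop on b7.
Legal moves: none.
Count: 0.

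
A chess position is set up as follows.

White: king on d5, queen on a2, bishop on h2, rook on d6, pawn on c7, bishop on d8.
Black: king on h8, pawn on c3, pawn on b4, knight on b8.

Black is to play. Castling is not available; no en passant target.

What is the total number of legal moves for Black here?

Black to move; king on h8.
In check: no.
Legal moves: Kg8, Kh7, Kg7, Nd7, Nc6, Na6, b3, c2.
Count: 8.

8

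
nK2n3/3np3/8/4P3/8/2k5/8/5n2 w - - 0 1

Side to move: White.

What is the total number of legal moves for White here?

4

White to move; king on b8.
In check: yes, from the black knight on d7.
Legal moves: Kc8, Kxa8, Kb7, Ka7.
Count: 4.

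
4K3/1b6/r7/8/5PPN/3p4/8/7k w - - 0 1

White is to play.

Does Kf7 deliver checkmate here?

After Kf7: black king on h1; in check: no.
Black is not in check, so this cannot be checkmate.

no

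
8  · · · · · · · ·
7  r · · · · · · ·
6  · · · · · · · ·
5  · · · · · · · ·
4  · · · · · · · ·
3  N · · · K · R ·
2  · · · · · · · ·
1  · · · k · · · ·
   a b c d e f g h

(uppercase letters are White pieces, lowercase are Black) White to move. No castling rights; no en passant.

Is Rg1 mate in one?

After Rg1: black king on d1; in check: yes, from the white rook on g1.
King squares — c1: attacked by Rg1; e1: attacked by Rg1; c2: attacked by Na3; d2: attacked by Ke3; e2: attacked by Ke3.
Black has no legal moves → checkmate.

yes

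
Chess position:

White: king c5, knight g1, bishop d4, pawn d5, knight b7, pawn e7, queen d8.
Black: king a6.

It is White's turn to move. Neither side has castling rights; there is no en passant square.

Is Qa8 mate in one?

yes

After Qa8: black king on a6; in check: yes, from the white queen on a8.
King squares — a5: attacked by Nb7; b5: attacked by Kc5; b6: attacked by Kc5; a7: attacked by Qa8; b7: attacked by Qa8.
Black has no legal moves → checkmate.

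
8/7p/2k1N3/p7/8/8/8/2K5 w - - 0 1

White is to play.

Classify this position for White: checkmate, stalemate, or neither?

White to move; white king on c1.
In check: no.
Legal moves for White: Nf8, Nd8+, Ng7, Nc7, Ng5, Nc5, Nf4, Nd4+, Kd2, Kc2, Kb2, Kd1, Kb1.
White has 13 legal moves and is not in check → neither.

neither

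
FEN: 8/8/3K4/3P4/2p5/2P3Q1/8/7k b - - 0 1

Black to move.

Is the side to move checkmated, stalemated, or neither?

stalemate

Black to move; black king on h1.
In check: no.
King squares — g1: attacked by Qg3; g2: attacked by Qg3; h2: attacked by Qg3.
Legal moves for Black: none.
Not in check and no legal moves → stalemate.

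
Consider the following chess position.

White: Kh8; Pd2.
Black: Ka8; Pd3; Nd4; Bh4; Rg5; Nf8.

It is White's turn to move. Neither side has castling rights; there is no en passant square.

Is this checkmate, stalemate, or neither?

stalemate

White to move; white king on h8.
In check: no.
King squares — g7: attacked by Rg5; h7: attacked by Nf8; g8: attacked by Rg5.
Legal moves for White: none.
Not in check and no legal moves → stalemate.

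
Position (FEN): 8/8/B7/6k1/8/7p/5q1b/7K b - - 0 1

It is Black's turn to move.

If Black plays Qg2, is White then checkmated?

After Qg2: white king on h1; in check: yes, from the black queen on g2.
King squares — g1: attacked by Qg2; g2: attacked by Ph3; h2: attacked by Qg2.
White has no legal moves → checkmate.

yes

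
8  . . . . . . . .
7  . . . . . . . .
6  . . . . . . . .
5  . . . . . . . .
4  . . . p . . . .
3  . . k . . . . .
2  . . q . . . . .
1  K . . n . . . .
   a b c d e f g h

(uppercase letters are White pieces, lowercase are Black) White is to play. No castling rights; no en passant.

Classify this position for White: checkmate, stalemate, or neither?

stalemate

White to move; white king on a1.
In check: no.
King squares — b1: attacked by Qc2; a2: attacked by Qc2; b2: attacked by Nd1.
Legal moves for White: none.
Not in check and no legal moves → stalemate.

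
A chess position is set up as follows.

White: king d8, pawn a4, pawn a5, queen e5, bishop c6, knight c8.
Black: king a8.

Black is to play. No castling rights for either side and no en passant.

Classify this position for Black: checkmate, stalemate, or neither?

checkmate

Black to move; black king on a8.
In check: yes, from the white bishop on c6.
King squares — a7: attacked by Nc8; b7: attacked by Bc6; b8: attacked by Qe5.
Legal moves for Black: none.
In check with no legal moves → checkmate.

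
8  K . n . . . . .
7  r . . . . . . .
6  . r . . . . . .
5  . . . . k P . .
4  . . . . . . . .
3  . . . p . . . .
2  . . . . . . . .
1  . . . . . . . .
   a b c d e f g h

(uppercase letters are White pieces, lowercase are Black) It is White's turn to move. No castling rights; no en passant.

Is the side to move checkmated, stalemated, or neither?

White to move; white king on a8.
In check: yes, from the black rook on a7.
King squares — a7: attacked by Nc8; b7: attacked by Rb6; b8: attacked by Rb6.
Legal moves for White: none.
In check with no legal moves → checkmate.

checkmate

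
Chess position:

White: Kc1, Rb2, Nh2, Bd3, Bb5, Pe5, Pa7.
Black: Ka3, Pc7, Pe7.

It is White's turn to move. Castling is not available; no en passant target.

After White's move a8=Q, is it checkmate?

After a8=Q: black king on a3; in check: yes, from the white queen on a8.
King squares — a2: attacked by Rb2; b2: attacked by Kc1; b3: attacked by Rb2; a4: attacked by Bb5; b4: attacked by Rb2.
Black has no legal moves → checkmate.

yes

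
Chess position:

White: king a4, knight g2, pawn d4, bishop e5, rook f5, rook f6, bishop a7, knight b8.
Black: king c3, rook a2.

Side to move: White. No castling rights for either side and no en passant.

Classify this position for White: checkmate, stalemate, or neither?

neither

White to move; white king on a4.
In check: yes, from the black rook on a2.
Legal moves for White: Kb5.
White is in check but has 1 legal move → neither.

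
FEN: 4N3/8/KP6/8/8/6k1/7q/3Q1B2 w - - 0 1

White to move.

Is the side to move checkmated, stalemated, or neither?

neither

White to move; white king on a6.
In check: no.
Legal moves for White include: Ng7, Nc7, Nf6, Nd6, Kb7, Ka7, Kb5, Ka5, Bb5, Bc4, Bh3, Bd3, Bg2, Be2, Qd8, Qd7, Qd6+, Qh5, ... (list truncated; more exist).
White has legal moves and is not in check → neither.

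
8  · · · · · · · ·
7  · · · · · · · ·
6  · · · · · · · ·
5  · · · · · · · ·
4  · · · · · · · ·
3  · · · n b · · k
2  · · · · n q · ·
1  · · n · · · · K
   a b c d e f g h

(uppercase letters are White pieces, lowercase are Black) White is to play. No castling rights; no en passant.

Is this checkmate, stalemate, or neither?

White to move; white king on h1.
In check: no.
King squares — g1: attacked by Ne2; g2: attacked by Qf2; h2: attacked by Qf2.
Legal moves for White: none.
Not in check and no legal moves → stalemate.

stalemate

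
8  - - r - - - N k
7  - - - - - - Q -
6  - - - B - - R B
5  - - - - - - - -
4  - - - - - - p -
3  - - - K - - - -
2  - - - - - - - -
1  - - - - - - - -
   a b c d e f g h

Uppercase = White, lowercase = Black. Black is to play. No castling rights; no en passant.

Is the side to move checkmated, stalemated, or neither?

checkmate

Black to move; black king on h8.
In check: yes, from the white queen on g7.
King squares — g7: attacked by Rg6; h7: attacked by Qg7; g8: attacked by Qg7.
Legal moves for Black: none.
In check with no legal moves → checkmate.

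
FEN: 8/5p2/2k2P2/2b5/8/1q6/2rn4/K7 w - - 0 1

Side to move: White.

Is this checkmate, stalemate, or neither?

stalemate

White to move; white king on a1.
In check: no.
King squares — b1: attacked by Nd2; a2: attacked by Rc2; b2: attacked by Rc2.
Legal moves for White: none.
Not in check and no legal moves → stalemate.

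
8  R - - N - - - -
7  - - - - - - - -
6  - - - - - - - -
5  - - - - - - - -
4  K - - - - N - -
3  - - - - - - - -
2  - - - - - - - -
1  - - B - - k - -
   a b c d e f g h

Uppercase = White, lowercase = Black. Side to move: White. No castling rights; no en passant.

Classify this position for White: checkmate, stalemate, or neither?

White to move; white king on a4.
In check: no.
Legal moves for White include: Nf7, Nb7, Nde6, Nc6, Rc8, Rb8, Ra7, Ra6, Ra5, Ng6, Nfe6, Nh5, Nd5, Nh3, Nd3, Ng2, Ne2, Kb5, ... (list truncated; more exist).
White has legal moves and is not in check → neither.

neither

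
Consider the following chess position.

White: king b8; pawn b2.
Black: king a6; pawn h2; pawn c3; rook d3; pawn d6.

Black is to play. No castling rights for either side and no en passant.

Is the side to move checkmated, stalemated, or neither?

neither

Black to move; black king on a6.
In check: no.
Legal moves for Black: Kb6, Kb5, Ka5, Rd5, Rd4, Rh3, Rg3, Rf3, Re3, Rd2, Rd1, cxb2, d5, c2, h1=Q, h1=R, h1=B, h1=N.
Black has 18 legal moves and is not in check → neither.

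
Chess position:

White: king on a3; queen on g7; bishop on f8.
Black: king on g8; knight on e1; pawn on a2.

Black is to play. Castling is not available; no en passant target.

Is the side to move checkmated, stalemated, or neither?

Black to move; black king on g8.
In check: yes, from the white queen on g7.
King squares — f7: attacked by Qg7; g7: attacked by Bf8; h7: attacked by Qg7; f8: attacked by Qg7; h8: attacked by Qg7.
Legal moves for Black: none.
In check with no legal moves → checkmate.

checkmate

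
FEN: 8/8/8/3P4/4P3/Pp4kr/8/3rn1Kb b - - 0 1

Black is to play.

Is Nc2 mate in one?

yes

After Nc2: white king on g1; in check: yes, from the black rook on d1.
King squares — f1: attacked by Rd1; h1: attacked by Rd1; f2: attacked by Kg3; g2: attacked by Bh1; h2: attacked by Kg3.
White has no legal moves → checkmate.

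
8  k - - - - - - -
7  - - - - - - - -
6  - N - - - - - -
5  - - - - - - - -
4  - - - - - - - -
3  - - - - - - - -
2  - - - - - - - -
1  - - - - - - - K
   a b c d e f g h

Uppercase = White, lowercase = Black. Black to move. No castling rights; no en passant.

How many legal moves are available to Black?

Black to move; king on a8.
In check: yes, from the white knight on b6.
Legal moves: Kb8, Kb7, Ka7.
Count: 3.

3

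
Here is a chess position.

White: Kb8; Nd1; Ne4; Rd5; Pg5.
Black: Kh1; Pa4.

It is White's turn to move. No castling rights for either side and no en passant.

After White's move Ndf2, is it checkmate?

no

After Ndf2: black king on h1; in check: yes, from the white knight on f2.
Black has 3 legal replies: Kh2, Kg2, Kg1.
In check but a legal move exists → not checkmate.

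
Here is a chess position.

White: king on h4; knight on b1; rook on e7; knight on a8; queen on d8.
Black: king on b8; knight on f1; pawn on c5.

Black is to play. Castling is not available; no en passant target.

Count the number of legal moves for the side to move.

Black to move; king on b8.
In check: yes, from the white queen on d8.
Legal moves: none.
Count: 0.

0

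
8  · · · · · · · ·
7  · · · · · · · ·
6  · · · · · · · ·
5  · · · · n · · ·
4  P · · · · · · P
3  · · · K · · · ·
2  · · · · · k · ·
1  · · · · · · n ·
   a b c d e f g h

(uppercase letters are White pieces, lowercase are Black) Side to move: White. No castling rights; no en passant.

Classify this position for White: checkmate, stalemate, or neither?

White to move; white king on d3.
In check: yes, from the black knight on e5.
Legal moves for White: Ke4, Kd4, Kc3, Kd2, Kc2.
White is in check but has 5 legal moves → neither.

neither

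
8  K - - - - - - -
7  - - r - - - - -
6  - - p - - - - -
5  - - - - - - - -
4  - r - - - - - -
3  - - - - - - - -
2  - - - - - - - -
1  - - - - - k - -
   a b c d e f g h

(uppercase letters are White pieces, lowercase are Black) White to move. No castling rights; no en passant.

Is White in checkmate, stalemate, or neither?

White to move; white king on a8.
In check: no.
King squares — a7: attacked by Rc7; b7: attacked by Rb4; b8: attacked by Rb4.
Legal moves for White: none.
Not in check and no legal moves → stalemate.

stalemate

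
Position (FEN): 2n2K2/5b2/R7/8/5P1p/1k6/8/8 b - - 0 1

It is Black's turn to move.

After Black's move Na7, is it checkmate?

no

After Na7: white king on f8; in check: no.
White is not in check, so this cannot be checkmate.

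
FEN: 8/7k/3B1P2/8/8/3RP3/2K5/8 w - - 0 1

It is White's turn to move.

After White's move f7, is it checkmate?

After f7: black king on h7; in check: no.
Black is not in check, so this cannot be checkmate.

no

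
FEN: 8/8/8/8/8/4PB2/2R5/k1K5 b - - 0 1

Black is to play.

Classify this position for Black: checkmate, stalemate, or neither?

Black to move; black king on a1.
In check: no.
King squares — b1: attacked by Kc1; a2: attacked by Rc2; b2: attacked by Kc1.
Legal moves for Black: none.
Not in check and no legal moves → stalemate.

stalemate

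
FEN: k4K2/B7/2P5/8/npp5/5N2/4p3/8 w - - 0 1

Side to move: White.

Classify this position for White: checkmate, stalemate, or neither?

neither

White to move; white king on f8.
In check: no.
Legal moves for White include: Kg8, Ke8, Kg7, Kf7, Ke7, Bb8, Bb6, Bc5, Bd4, Be3, Bf2, Bg1, Ng5, Ne5, Nh4, Nd4, Nh2, Nd2, ... (list truncated; more exist).
White has legal moves and is not in check → neither.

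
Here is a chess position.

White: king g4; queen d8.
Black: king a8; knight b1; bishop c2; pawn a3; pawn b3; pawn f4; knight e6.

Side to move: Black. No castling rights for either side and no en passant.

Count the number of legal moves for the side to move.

Black to move; king on a8.
In check: yes, from the white queen on d8.
Legal moves: Kb7, Ka7, Nxd8.
Count: 3.

3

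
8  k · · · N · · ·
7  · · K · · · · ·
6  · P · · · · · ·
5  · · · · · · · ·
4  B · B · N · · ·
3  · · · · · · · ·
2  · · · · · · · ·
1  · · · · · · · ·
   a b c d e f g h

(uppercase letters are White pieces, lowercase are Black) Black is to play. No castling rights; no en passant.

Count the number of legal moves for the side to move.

0

Black to move; king on a8.
In check: no.
Legal moves: none.
Count: 0.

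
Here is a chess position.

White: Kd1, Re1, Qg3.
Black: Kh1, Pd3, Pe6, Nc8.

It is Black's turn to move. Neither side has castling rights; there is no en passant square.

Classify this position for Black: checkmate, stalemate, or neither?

checkmate

Black to move; black king on h1.
In check: yes, from the white rook on e1.
King squares — g1: attacked by Re1; g2: attacked by Qg3; h2: attacked by Qg3.
Legal moves for Black: none.
In check with no legal moves → checkmate.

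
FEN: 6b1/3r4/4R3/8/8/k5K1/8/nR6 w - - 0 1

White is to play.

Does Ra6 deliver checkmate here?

yes

After Ra6: black king on a3; in check: yes, from the white rook on a6.
King squares — a2: attacked by Ra6; b2: attacked by Rb1; b3: attacked by Rb1; a4: attacked by Ra6; b4: attacked by Rb1.
Black has no legal moves → checkmate.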